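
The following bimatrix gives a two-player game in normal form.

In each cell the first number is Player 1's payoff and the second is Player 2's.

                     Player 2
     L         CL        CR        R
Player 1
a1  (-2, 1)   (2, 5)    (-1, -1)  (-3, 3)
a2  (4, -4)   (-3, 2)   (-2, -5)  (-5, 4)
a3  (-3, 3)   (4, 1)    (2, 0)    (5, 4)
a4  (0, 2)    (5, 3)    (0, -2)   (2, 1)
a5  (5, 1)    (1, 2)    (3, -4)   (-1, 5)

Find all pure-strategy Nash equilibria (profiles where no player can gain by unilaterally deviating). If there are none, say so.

(a3, R); (a4, CL)

Player 1 against L: payoffs -2, 4, -3, 0, 5 → best response a5.
Player 1 against CL: payoffs 2, -3, 4, 5, 1 → best response a4.
Player 1 against CR: payoffs -1, -2, 2, 0, 3 → best response a5.
Player 1 against R: payoffs -3, -5, 5, 2, -1 → best response a3.
Player 2 against a1: payoffs 1, 5, -1, 3 → best response CL.
Player 2 against a2: payoffs -4, 2, -5, 4 → best response R.
Player 2 against a3: payoffs 3, 1, 0, 4 → best response R.
Player 2 against a4: payoffs 2, 3, -2, 1 → best response CL.
Player 2 against a5: payoffs 1, 2, -4, 5 → best response R.
Mutual best responses: (a3, R); (a4, CL).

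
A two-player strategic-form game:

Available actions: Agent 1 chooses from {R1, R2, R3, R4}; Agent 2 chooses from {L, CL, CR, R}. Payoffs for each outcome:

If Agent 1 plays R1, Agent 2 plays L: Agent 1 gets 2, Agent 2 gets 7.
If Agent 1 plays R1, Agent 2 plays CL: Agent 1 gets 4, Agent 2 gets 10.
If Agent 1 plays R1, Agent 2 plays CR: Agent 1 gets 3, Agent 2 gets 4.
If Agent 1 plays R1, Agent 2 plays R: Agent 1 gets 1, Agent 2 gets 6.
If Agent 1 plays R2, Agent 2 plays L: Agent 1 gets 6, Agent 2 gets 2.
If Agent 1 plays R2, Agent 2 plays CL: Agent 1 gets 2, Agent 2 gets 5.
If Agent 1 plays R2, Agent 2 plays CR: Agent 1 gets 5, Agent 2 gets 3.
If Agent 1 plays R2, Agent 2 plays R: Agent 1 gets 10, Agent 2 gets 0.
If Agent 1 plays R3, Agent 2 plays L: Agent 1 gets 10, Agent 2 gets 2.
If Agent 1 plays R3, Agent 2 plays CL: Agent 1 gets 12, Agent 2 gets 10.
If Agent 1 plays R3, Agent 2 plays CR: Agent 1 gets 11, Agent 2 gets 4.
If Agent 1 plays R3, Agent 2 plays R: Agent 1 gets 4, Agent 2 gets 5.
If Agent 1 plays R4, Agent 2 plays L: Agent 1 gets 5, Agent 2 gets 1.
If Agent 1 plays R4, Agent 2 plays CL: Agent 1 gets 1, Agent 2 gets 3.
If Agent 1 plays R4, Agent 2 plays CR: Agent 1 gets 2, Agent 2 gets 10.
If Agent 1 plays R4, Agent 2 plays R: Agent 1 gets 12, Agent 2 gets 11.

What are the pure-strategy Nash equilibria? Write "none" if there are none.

Agent 1 against L: payoffs 2, 6, 10, 5 → best response R3.
Agent 1 against CL: payoffs 4, 2, 12, 1 → best response R3.
Agent 1 against CR: payoffs 3, 5, 11, 2 → best response R3.
Agent 1 against R: payoffs 1, 10, 4, 12 → best response R4.
Agent 2 against R1: payoffs 7, 10, 4, 6 → best response CL.
Agent 2 against R2: payoffs 2, 5, 3, 0 → best response CL.
Agent 2 against R3: payoffs 2, 10, 4, 5 → best response CL.
Agent 2 against R4: payoffs 1, 3, 10, 11 → best response R.
Mutual best responses: (R3, CL); (R4, R).

Pure-strategy Nash equilibria: (R3, CL) and (R4, R)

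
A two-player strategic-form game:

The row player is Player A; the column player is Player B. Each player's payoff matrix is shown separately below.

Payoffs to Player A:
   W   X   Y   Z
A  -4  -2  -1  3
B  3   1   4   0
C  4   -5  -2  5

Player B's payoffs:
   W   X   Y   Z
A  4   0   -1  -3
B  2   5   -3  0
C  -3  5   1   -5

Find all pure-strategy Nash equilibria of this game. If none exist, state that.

(A, W): Player A can switch to B (-4 → 3). Not NE.
(A, X): Player A can switch to B (-2 → 1). Not NE.
(A, Y): Player A can switch to B (-1 → 4). Not NE.
(A, Z): Player A can switch to C (3 → 5). Not NE.
(B, W): Player A can switch to C (3 → 4). Not NE.
(B, X): Player A gets 1, best alternative -2; Player B gets 5, best alternative 2. No profitable deviation — NE.
(B, Y): Player B can switch to W (-3 → 2). Not NE.
(The remaining 5 profiles each have a profitable deviation by the same check.)

Pure NE: (B, X)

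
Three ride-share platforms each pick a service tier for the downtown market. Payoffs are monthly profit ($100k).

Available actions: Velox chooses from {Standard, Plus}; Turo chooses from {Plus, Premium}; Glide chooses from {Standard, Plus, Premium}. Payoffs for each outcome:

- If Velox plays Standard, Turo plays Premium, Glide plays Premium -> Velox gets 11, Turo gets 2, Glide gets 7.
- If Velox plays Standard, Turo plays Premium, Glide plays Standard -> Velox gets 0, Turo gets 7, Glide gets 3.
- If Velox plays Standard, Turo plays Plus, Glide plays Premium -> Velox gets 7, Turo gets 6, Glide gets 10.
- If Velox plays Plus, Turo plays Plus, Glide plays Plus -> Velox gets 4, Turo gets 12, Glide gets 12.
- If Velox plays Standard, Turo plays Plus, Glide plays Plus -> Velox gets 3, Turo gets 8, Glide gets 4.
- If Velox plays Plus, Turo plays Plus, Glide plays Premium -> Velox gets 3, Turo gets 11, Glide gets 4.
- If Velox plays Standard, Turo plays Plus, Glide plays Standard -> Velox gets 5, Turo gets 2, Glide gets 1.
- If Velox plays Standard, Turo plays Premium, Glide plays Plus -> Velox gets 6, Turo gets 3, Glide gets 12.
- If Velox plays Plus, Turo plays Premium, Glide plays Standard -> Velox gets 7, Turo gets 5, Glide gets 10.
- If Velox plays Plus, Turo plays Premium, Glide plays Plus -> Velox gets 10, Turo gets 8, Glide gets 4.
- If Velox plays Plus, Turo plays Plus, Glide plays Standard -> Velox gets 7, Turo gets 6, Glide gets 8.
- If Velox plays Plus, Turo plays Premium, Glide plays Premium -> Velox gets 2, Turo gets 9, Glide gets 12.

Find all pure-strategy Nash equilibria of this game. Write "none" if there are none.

Pure-strategy Nash equilibria: (Standard, Plus, Premium); (Plus, Plus, Plus)

For each strategy profile, look for a profitable unilateral deviation.
(Standard, Plus, Standard): Velox can switch to Plus (5 → 7). Not NE.
(Standard, Plus, Plus): Velox can switch to Plus (3 → 4). Not NE.
(Standard, Plus, Premium): Velox gets 7, best alternative 3; Turo gets 6, best alternative 2; Glide gets 10, best alternative 4. No profitable deviation — NE.
(Standard, Premium, Standard): Velox can switch to Plus (0 → 7). Not NE.
(Standard, Premium, Plus): Velox can switch to Plus (6 → 10). Not NE.
(Standard, Premium, Premium): Turo can switch to Plus (2 → 6). Not NE.
(Plus, Plus, Standard): Glide can switch to Plus (8 → 12). Not NE.
(Plus, Plus, Plus): Velox gets 4, best alternative 3; Turo gets 12, best alternative 8; Glide gets 12, best alternative 8. No profitable deviation — NE.
(The remaining 4 profiles each have a profitable deviation by the same check.)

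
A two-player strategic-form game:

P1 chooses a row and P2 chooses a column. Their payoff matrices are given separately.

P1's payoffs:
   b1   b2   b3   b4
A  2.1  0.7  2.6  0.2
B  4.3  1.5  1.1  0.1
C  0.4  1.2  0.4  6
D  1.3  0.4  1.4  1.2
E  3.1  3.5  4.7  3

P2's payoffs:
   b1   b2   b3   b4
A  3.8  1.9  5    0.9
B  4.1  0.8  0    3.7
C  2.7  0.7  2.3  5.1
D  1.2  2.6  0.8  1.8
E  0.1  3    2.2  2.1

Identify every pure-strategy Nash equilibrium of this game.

(A, b1): P1 can switch to B (2.1 → 4.3). Not NE.
(A, b2): P1 can switch to B (0.7 → 1.5). Not NE.
(A, b3): P1 can switch to E (2.6 → 4.7). Not NE.
(A, b4): P1 can switch to C (0.2 → 6). Not NE.
(B, b1): P1 gets 4.3, best alternative 3.1; P2 gets 4.1, best alternative 3.7. No profitable deviation — NE.
(B, b2): P1 can switch to E (1.5 → 3.5). Not NE.
(B, b3): P1 can switch to A (1.1 → 2.6). Not NE.
(B, b4): P1 can switch to A (0.1 → 0.2). Not NE.
(C, b1): P1 can switch to A (0.4 → 2.1). Not NE.
(C, b2): P1 can switch to B (1.2 → 1.5). Not NE.
(C, b3): P1 can switch to A (0.4 → 2.6). Not NE.
(C, b4): P1 gets 6, best alternative 3; P2 gets 5.1, best alternative 2.7. No profitable deviation — NE.
(E, b2): P1 gets 3.5, best alternative 1.5; P2 gets 3, best alternative 2.2. No profitable deviation — NE.
(The remaining 7 profiles each have a profitable deviation by the same check.)

Pure-strategy Nash equilibria: (B, b1) and (C, b4) and (E, b2)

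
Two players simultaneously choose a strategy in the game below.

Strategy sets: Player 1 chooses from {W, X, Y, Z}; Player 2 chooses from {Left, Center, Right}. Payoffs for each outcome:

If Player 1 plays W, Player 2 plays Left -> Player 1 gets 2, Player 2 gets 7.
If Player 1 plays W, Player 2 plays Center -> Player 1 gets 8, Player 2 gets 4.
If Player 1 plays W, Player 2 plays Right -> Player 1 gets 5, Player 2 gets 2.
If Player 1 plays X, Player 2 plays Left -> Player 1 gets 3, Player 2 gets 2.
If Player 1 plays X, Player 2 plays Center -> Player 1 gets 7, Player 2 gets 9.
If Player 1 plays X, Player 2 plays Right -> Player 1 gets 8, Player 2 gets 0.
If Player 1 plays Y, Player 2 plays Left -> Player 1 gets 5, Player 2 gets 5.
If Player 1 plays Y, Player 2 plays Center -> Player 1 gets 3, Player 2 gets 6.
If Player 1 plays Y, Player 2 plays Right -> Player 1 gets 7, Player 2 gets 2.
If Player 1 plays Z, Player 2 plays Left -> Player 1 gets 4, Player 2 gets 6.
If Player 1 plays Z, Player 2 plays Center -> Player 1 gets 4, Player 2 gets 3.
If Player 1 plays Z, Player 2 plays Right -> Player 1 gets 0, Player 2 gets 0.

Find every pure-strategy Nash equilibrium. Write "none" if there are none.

No pure-strategy Nash equilibrium.

(W, Left): Player 1 can switch to X (2 → 3). Not NE.
(W, Center): Player 2 can switch to Left (4 → 7). Not NE.
(W, Right): Player 1 can switch to X (5 → 8). Not NE.
(X, Left): Player 1 can switch to Y (3 → 5). Not NE.
(X, Center): Player 1 can switch to W (7 → 8). Not NE.
(X, Right): Player 2 can switch to Left (0 → 2). Not NE.
(Y, Left): Player 2 can switch to Center (5 → 6). Not NE.
(Y, Center): Player 1 can switch to W (3 → 8). Not NE.
(Y, Right): Player 1 can switch to X (7 → 8). Not NE.
(Z, Left): Player 1 can switch to Y (4 → 5). Not NE.
(Z, Center): Player 1 can switch to W (4 → 8). Not NE.
(Z, Right): Player 1 can switch to W (0 → 5). Not NE.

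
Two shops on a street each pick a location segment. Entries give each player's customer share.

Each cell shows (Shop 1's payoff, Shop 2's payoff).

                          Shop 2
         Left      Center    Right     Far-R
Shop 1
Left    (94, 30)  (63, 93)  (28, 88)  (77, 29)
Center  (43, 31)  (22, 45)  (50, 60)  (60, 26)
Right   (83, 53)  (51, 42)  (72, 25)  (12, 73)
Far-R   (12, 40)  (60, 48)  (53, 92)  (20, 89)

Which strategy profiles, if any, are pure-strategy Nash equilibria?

Pure NE: (Left, Center)

For each strategy profile, look for a profitable unilateral deviation.
(Left, Left): Shop 2 can switch to Center (30 → 93). Not NE.
(Left, Center): Shop 1 gets 63, best alternative 60; Shop 2 gets 93, best alternative 88. No profitable deviation — NE.
(Left, Right): Shop 1 can switch to Center (28 → 50). Not NE.
(Left, Far-R): Shop 2 can switch to Left (29 → 30). Not NE.
(Center, Left): Shop 1 can switch to Left (43 → 94). Not NE.
(Center, Center): Shop 1 can switch to Left (22 → 63). Not NE.
(Center, Right): Shop 1 can switch to Right (50 → 72). Not NE.
(The remaining 9 profiles each have a profitable deviation by the same check.)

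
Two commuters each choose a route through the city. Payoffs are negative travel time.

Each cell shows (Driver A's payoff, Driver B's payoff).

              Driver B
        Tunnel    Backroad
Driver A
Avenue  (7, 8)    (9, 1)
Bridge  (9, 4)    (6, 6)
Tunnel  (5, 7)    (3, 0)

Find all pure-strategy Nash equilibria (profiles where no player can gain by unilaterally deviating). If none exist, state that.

Mark each player's best response to every combination of opponents' strategies; a profile where every player is best-responding is a pure Nash equilibrium.
Driver A against Tunnel: payoffs 7, 9, 5 → best response Bridge.
Driver A against Backroad: payoffs 9, 6, 3 → best response Avenue.
Driver B against Avenue: payoffs 8, 1 → best response Tunnel.
Driver B against Bridge: payoffs 4, 6 → best response Backroad.
Driver B against Tunnel: payoffs 7, 0 → best response Tunnel.
No profile is a mutual best response for all players.

There is no pure-strategy Nash equilibrium.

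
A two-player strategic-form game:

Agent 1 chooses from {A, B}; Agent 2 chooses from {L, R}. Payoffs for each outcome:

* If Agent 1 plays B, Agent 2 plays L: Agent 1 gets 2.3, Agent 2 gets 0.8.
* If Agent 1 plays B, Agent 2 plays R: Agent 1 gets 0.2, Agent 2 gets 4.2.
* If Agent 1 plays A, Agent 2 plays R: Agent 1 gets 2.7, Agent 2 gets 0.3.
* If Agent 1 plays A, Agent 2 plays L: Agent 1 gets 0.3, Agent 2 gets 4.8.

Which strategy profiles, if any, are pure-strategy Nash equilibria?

No pure-strategy Nash equilibrium.

Agent 1 against L: payoffs 0.3, 2.3 → best response B.
Agent 1 against R: payoffs 2.7, 0.2 → best response A.
Agent 2 against A: payoffs 4.8, 0.3 → best response L.
Agent 2 against B: payoffs 0.8, 4.2 → best response R.
No profile is a mutual best response for all players.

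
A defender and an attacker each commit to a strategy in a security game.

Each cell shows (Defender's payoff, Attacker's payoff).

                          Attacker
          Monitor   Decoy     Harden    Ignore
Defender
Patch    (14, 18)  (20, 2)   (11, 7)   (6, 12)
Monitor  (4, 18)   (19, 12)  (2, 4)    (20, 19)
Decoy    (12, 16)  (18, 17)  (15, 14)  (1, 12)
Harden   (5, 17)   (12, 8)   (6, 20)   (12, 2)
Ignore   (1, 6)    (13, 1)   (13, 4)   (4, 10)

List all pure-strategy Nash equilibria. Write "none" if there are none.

The pure Nash equilibria are (Patch, Monitor), (Monitor, Ignore).

(Patch, Monitor): Defender gets 14, best alternative 12; Attacker gets 18, best alternative 12. No profitable deviation — NE.
(Patch, Decoy): Attacker can switch to Monitor (2 → 18). Not NE.
(Patch, Harden): Defender can switch to Decoy (11 → 15). Not NE.
(Patch, Ignore): Defender can switch to Monitor (6 → 20). Not NE.
(Monitor, Monitor): Defender can switch to Patch (4 → 14). Not NE.
(Monitor, Decoy): Defender can switch to Patch (19 → 20). Not NE.
(Monitor, Harden): Defender can switch to Patch (2 → 11). Not NE.
(Monitor, Ignore): Defender gets 20, best alternative 12; Attacker gets 19, best alternative 18. No profitable deviation — NE.
(The remaining 12 profiles each have a profitable deviation by the same check.)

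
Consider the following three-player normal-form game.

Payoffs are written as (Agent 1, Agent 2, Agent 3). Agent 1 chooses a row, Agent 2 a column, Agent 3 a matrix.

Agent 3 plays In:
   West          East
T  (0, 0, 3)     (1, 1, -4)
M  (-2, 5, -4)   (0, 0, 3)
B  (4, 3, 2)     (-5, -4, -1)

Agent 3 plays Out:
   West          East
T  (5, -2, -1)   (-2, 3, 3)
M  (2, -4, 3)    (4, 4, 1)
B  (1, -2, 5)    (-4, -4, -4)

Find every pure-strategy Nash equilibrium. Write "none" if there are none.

No pure-strategy Nash equilibrium.

Agent 1 against (West, In): payoffs 0, -2, 4 → best response B.
Agent 1 against (West, Out): payoffs 5, 2, 1 → best response T.
Agent 1 against (East, In): payoffs 1, 0, -5 → best response T.
Agent 1 against (East, Out): payoffs -2, 4, -4 → best response M.
Agent 2 against (T, In): payoffs 0, 1 → best response East.
Agent 2 against (T, Out): payoffs -2, 3 → best response East.
Agent 2 against (M, In): payoffs 5, 0 → best response West.
Agent 2 against (M, Out): payoffs -4, 4 → best response East.
Agent 2 against (B, In): payoffs 3, -4 → best response West.
Agent 2 against (B, Out): payoffs -2, -4 → best response West.
Agent 3 against (T, West): payoffs 3, -1 → best response In.
Agent 3 against (T, East): payoffs -4, 3 → best response Out.
Agent 3 against (M, West): payoffs -4, 3 → best response Out.
Agent 3 against (M, East): payoffs 3, 1 → best response In.
Agent 3 against (B, West): payoffs 2, 5 → best response Out.
Agent 3 against (B, East): payoffs -1, -4 → best response In.
No profile is a mutual best response for all players.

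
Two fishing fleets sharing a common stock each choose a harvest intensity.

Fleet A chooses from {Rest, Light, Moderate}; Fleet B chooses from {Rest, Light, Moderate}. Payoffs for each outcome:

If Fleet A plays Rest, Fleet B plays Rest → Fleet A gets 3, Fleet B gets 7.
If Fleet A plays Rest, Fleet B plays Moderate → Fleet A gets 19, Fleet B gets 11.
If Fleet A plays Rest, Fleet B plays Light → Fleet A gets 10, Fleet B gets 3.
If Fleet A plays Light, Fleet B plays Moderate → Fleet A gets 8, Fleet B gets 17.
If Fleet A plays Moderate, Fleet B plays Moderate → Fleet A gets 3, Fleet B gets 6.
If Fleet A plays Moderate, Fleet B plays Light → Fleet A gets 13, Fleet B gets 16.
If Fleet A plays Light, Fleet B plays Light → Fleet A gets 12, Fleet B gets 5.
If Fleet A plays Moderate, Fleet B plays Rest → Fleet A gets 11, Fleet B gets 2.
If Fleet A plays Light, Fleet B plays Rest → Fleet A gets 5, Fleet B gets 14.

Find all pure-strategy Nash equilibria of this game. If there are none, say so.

The pure Nash equilibria are (Rest, Moderate); (Moderate, Light).

For each player, find the best response to each opponent profile; mutual best responses are the pure NE.
Fleet A against Rest: payoffs 3, 5, 11 → best response Moderate.
Fleet A against Light: payoffs 10, 12, 13 → best response Moderate.
Fleet A against Moderate: payoffs 19, 8, 3 → best response Rest.
Fleet B against Rest: payoffs 7, 3, 11 → best response Moderate.
Fleet B against Light: payoffs 14, 5, 17 → best response Moderate.
Fleet B against Moderate: payoffs 2, 16, 6 → best response Light.
Mutual best responses: (Rest, Moderate); (Moderate, Light).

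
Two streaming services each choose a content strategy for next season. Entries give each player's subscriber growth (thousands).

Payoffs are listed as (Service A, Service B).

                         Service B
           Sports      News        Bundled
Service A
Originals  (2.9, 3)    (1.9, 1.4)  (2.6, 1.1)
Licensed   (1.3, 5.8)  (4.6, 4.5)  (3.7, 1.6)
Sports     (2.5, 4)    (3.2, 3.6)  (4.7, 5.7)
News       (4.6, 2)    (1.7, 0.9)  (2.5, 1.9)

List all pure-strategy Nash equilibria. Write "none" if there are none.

Service A against Sports: payoffs 2.9, 1.3, 2.5, 4.6 → best response News.
Service A against News: payoffs 1.9, 4.6, 3.2, 1.7 → best response Licensed.
Service A against Bundled: payoffs 2.6, 3.7, 4.7, 2.5 → best response Sports.
Service B against Originals: payoffs 3, 1.4, 1.1 → best response Sports.
Service B against Licensed: payoffs 5.8, 4.5, 1.6 → best response Sports.
Service B against Sports: payoffs 4, 3.6, 5.7 → best response Bundled.
Service B against News: payoffs 2, 0.9, 1.9 → best response Sports.
Mutual best responses: (Sports, Bundled); (News, Sports).

Pure-strategy Nash equilibria: (Sports, Bundled) and (News, Sports)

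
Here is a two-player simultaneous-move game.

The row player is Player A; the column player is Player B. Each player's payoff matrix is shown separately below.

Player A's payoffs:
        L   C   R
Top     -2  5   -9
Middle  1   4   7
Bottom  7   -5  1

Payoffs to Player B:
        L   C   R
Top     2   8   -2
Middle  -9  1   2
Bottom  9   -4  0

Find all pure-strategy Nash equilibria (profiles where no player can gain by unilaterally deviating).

The pure Nash equilibria are (Top, C) and (Middle, R) and (Bottom, L).

(Top, L): Player A can switch to Middle (-2 → 1). Not NE.
(Top, C): Player A gets 5, best alternative 4; Player B gets 8, best alternative 2. No profitable deviation — NE.
(Top, R): Player A can switch to Middle (-9 → 7). Not NE.
(Middle, L): Player A can switch to Bottom (1 → 7). Not NE.
(Middle, C): Player A can switch to Top (4 → 5). Not NE.
(Middle, R): Player A gets 7, best alternative 1; Player B gets 2, best alternative 1. No profitable deviation — NE.
(Bottom, L): Player A gets 7, best alternative 1; Player B gets 9, best alternative 0. No profitable deviation — NE.
(Bottom, C): Player A can switch to Top (-5 → 5). Not NE.
(Bottom, R): Player A can switch to Middle (1 → 7). Not NE.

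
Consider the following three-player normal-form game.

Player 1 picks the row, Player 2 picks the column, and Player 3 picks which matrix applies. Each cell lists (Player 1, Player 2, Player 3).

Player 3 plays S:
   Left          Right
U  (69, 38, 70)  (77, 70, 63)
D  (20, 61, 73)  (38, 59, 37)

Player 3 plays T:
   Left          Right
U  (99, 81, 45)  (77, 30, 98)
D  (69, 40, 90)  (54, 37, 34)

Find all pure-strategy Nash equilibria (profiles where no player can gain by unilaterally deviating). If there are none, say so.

Player 1 against (Left, S): payoffs 69, 20 → best response U.
Player 1 against (Left, T): payoffs 99, 69 → best response U.
Player 1 against (Right, S): payoffs 77, 38 → best response U.
Player 1 against (Right, T): payoffs 77, 54 → best response U.
Player 2 against (U, S): payoffs 38, 70 → best response Right.
Player 2 against (U, T): payoffs 81, 30 → best response Left.
Player 2 against (D, S): payoffs 61, 59 → best response Left.
Player 2 against (D, T): payoffs 40, 37 → best response Left.
Player 3 against (U, Left): payoffs 70, 45 → best response S.
Player 3 against (U, Right): payoffs 63, 98 → best response T.
Player 3 against (D, Left): payoffs 73, 90 → best response T.
Player 3 against (D, Right): payoffs 37, 34 → best response S.
No profile is a mutual best response for all players.

none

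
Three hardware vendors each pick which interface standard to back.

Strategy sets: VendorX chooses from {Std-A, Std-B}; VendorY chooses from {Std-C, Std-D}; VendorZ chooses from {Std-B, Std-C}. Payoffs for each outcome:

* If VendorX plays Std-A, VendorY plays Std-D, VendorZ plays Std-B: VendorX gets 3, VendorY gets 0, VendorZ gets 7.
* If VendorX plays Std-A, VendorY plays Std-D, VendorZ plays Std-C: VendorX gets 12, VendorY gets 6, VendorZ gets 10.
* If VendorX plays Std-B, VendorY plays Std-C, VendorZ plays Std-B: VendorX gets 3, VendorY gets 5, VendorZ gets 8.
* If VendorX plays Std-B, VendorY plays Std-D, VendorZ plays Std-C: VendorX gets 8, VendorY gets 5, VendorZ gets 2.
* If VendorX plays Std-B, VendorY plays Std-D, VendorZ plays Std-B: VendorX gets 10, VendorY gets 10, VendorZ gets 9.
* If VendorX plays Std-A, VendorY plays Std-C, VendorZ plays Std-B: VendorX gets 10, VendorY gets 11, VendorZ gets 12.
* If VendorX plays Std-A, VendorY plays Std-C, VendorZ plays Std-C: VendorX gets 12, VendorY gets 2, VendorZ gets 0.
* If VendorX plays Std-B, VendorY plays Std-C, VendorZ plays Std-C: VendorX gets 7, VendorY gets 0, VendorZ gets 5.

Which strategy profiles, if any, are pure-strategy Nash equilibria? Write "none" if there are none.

VendorX against (Std-C, Std-B): payoffs 10, 3 → best response Std-A.
VendorX against (Std-C, Std-C): payoffs 12, 7 → best response Std-A.
VendorX against (Std-D, Std-B): payoffs 3, 10 → best response Std-B.
VendorX against (Std-D, Std-C): payoffs 12, 8 → best response Std-A.
VendorY against (Std-A, Std-B): payoffs 11, 0 → best response Std-C.
VendorY against (Std-A, Std-C): payoffs 2, 6 → best response Std-D.
VendorY against (Std-B, Std-B): payoffs 5, 10 → best response Std-D.
VendorY against (Std-B, Std-C): payoffs 0, 5 → best response Std-D.
VendorZ against (Std-A, Std-C): payoffs 12, 0 → best response Std-B.
VendorZ against (Std-A, Std-D): payoffs 7, 10 → best response Std-C.
VendorZ against (Std-B, Std-C): payoffs 8, 5 → best response Std-B.
VendorZ against (Std-B, Std-D): payoffs 9, 2 → best response Std-B.
Mutual best responses: (Std-A, Std-C, Std-B); (Std-A, Std-D, Std-C); (Std-B, Std-D, Std-B).

The pure Nash equilibria are (Std-A, Std-C, Std-B); (Std-A, Std-D, Std-C); (Std-B, Std-D, Std-B).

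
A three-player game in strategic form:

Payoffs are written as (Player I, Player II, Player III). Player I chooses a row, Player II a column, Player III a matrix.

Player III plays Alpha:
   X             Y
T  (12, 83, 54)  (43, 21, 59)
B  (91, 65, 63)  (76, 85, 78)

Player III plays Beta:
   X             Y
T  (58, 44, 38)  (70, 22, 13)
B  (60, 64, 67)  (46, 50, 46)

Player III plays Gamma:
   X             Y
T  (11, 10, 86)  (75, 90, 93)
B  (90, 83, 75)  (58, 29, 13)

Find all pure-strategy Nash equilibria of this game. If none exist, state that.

The pure Nash equilibria are (T, Y, Gamma) and (B, X, Gamma) and (B, Y, Alpha).

For each player, find the best response to each opponent profile; mutual best responses are the pure NE.
Player I against (X, Alpha): payoffs 12, 91 → best response B.
Player I against (X, Beta): payoffs 58, 60 → best response B.
Player I against (X, Gamma): payoffs 11, 90 → best response B.
Player I against (Y, Alpha): payoffs 43, 76 → best response B.
Player I against (Y, Beta): payoffs 70, 46 → best response T.
Player I against (Y, Gamma): payoffs 75, 58 → best response T.
Player II against (T, Alpha): payoffs 83, 21 → best response X.
Player II against (T, Beta): payoffs 44, 22 → best response X.
Player II against (T, Gamma): payoffs 10, 90 → best response Y.
Player II against (B, Alpha): payoffs 65, 85 → best response Y.
Player II against (B, Beta): payoffs 64, 50 → best response X.
Player II against (B, Gamma): payoffs 83, 29 → best response X.
Player III against (T, X): payoffs 54, 38, 86 → best response Gamma.
Player III against (T, Y): payoffs 59, 13, 93 → best response Gamma.
Player III against (B, X): payoffs 63, 67, 75 → best response Gamma.
Player III against (B, Y): payoffs 78, 46, 13 → best response Alpha.
Mutual best responses: (T, Y, Gamma); (B, X, Gamma); (B, Y, Alpha).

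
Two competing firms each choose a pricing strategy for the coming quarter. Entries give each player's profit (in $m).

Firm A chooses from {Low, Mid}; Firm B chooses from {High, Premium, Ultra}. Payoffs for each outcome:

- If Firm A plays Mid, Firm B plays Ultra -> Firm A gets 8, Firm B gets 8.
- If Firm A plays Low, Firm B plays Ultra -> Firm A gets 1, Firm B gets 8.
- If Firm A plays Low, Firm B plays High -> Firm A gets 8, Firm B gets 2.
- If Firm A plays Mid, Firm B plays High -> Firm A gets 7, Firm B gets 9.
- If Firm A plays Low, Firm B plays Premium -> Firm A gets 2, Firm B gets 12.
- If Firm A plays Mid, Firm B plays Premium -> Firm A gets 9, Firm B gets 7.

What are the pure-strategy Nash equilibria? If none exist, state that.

Mark each player's best response to every combination of opponents' strategies; a profile where every player is best-responding is a pure Nash equilibrium.
Firm A against High: payoffs 8, 7 → best response Low.
Firm A against Premium: payoffs 2, 9 → best response Mid.
Firm A against Ultra: payoffs 1, 8 → best response Mid.
Firm B against Low: payoffs 2, 12, 8 → best response Premium.
Firm B against Mid: payoffs 9, 7, 8 → best response High.
No profile is a mutual best response for all players.

This game has no pure Nash equilibrium.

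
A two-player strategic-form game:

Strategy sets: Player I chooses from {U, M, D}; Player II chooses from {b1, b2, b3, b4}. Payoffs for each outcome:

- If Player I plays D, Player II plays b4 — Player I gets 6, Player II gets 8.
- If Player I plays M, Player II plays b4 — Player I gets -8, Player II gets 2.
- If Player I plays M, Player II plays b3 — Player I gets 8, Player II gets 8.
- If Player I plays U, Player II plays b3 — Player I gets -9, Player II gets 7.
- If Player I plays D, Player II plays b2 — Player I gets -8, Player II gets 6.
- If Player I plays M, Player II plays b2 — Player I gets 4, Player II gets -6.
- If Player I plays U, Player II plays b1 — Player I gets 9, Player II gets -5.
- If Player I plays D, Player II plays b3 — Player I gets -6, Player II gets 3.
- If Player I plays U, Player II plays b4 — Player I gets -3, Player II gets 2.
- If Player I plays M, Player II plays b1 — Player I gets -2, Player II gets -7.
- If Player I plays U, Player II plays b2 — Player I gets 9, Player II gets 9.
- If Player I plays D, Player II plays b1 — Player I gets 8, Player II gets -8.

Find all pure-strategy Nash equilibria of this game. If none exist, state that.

(U, b1): Player II can switch to b2 (-5 → 9). Not NE.
(U, b2): Player I gets 9, best alternative 4; Player II gets 9, best alternative 7. No profitable deviation — NE.
(U, b3): Player I can switch to M (-9 → 8). Not NE.
(U, b4): Player I can switch to D (-3 → 6). Not NE.
(M, b1): Player I can switch to U (-2 → 9). Not NE.
(M, b2): Player I can switch to U (4 → 9). Not NE.
(M, b3): Player I gets 8, best alternative -6; Player II gets 8, best alternative 2. No profitable deviation — NE.
(M, b4): Player I can switch to U (-8 → -3). Not NE.
(D, b4): Player I gets 6, best alternative -3; Player II gets 8, best alternative 6. No profitable deviation — NE.
(The remaining 3 profiles each have a profitable deviation by the same check.)

The pure Nash equilibria are (U, b2) and (M, b3) and (D, b4).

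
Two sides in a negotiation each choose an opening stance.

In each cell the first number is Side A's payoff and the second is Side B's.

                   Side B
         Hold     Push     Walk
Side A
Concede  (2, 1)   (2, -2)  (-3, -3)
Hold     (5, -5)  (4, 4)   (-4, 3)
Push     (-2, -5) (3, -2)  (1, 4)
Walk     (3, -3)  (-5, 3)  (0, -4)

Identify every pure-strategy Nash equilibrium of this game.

Pure-strategy Nash equilibria: (Hold, Push); (Push, Walk)

Check each profile: it is a Nash equilibrium iff no player can strictly gain by switching unilaterally.
(Concede, Hold): Side A can switch to Hold (2 → 5). Not NE.
(Concede, Push): Side A can switch to Hold (2 → 4). Not NE.
(Concede, Walk): Side A can switch to Push (-3 → 1). Not NE.
(Hold, Hold): Side B can switch to Push (-5 → 4). Not NE.
(Hold, Push): Side A gets 4, best alternative 3; Side B gets 4, best alternative 3. No profitable deviation — NE.
(Hold, Walk): Side A can switch to Concede (-4 → -3). Not NE.
(Push, Hold): Side A can switch to Concede (-2 → 2). Not NE.
(Push, Push): Side A can switch to Hold (3 → 4). Not NE.
(Push, Walk): Side A gets 1, best alternative 0; Side B gets 4, best alternative -2. No profitable deviation — NE.
(Walk, Hold): Side A can switch to Hold (3 → 5). Not NE.
(Walk, Push): Side A can switch to Concede (-5 → 2). Not NE.
(Walk, Walk): Side A can switch to Push (0 → 1). Not NE.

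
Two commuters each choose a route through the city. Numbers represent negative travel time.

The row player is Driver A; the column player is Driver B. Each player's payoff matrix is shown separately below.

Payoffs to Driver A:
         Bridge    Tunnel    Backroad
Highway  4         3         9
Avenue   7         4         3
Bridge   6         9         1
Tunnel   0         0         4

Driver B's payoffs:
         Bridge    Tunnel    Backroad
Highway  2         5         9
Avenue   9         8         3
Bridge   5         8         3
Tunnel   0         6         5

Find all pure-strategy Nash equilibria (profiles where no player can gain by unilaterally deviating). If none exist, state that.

The pure Nash equilibria are (Highway, Backroad) and (Avenue, Bridge) and (Bridge, Tunnel).

Driver A against Bridge: payoffs 4, 7, 6, 0 → best response Avenue.
Driver A against Tunnel: payoffs 3, 4, 9, 0 → best response Bridge.
Driver A against Backroad: payoffs 9, 3, 1, 4 → best response Highway.
Driver B against Highway: payoffs 2, 5, 9 → best response Backroad.
Driver B against Avenue: payoffs 9, 8, 3 → best response Bridge.
Driver B against Bridge: payoffs 5, 8, 3 → best response Tunnel.
Driver B against Tunnel: payoffs 0, 6, 5 → best response Tunnel.
Mutual best responses: (Highway, Backroad); (Avenue, Bridge); (Bridge, Tunnel).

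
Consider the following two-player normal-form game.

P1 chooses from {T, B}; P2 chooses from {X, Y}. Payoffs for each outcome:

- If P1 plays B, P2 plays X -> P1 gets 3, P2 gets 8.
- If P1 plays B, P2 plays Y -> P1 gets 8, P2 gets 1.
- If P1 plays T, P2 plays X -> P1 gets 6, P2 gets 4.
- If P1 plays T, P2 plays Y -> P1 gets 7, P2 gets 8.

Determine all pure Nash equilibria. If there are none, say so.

P1 against X: payoffs 6, 3 → best response T.
P1 against Y: payoffs 7, 8 → best response B.
P2 against T: payoffs 4, 8 → best response Y.
P2 against B: payoffs 8, 1 → best response X.
No profile is a mutual best response for all players.

This game has no pure Nash equilibrium.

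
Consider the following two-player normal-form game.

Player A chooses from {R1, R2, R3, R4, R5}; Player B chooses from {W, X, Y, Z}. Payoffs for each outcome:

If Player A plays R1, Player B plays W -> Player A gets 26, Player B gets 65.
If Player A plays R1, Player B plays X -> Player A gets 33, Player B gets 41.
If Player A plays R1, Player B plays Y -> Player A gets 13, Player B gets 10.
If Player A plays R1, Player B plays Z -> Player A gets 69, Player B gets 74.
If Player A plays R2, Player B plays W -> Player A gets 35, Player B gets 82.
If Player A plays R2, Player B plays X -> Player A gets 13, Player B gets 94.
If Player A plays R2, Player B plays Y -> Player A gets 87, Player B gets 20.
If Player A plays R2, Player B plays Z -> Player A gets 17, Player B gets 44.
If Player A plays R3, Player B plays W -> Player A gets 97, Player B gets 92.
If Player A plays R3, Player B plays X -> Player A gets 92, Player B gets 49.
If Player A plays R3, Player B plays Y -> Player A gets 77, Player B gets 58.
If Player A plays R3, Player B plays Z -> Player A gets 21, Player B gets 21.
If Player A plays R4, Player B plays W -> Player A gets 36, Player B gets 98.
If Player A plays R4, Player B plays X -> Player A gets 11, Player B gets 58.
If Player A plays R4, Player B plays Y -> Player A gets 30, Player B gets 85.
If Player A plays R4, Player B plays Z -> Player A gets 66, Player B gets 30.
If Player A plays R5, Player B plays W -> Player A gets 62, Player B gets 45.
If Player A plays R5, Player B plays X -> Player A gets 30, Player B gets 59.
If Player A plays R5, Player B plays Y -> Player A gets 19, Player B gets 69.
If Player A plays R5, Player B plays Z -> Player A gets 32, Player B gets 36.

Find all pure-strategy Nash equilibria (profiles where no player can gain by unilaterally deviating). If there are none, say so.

Mark each player's best response to every combination of opponents' strategies; a profile where every player is best-responding is a pure Nash equilibrium.
Player A against W: payoffs 26, 35, 97, 36, 62 → best response R3.
Player A against X: payoffs 33, 13, 92, 11, 30 → best response R3.
Player A against Y: payoffs 13, 87, 77, 30, 19 → best response R2.
Player A against Z: payoffs 69, 17, 21, 66, 32 → best response R1.
Player B against R1: payoffs 65, 41, 10, 74 → best response Z.
Player B against R2: payoffs 82, 94, 20, 44 → best response X.
Player B against R3: payoffs 92, 49, 58, 21 → best response W.
Player B against R4: payoffs 98, 58, 85, 30 → best response W.
Player B against R5: payoffs 45, 59, 69, 36 → best response Y.
Mutual best responses: (R1, Z); (R3, W).

(R1, Z), (R3, W)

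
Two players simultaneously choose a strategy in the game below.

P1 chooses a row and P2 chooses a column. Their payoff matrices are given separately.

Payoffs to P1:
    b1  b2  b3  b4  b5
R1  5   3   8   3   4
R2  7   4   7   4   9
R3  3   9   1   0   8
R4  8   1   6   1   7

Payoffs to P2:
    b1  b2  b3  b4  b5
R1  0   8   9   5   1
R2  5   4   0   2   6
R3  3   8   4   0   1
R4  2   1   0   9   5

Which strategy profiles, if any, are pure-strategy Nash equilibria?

(R1, b3), (R2, b5), (R3, b2)

P1 against b1: payoffs 5, 7, 3, 8 → best response R4.
P1 against b2: payoffs 3, 4, 9, 1 → best response R3.
P1 against b3: payoffs 8, 7, 1, 6 → best response R1.
P1 against b4: payoffs 3, 4, 0, 1 → best response R2.
P1 against b5: payoffs 4, 9, 8, 7 → best response R2.
P2 against R1: payoffs 0, 8, 9, 5, 1 → best response b3.
P2 against R2: payoffs 5, 4, 0, 2, 6 → best response b5.
P2 against R3: payoffs 3, 8, 4, 0, 1 → best response b2.
P2 against R4: payoffs 2, 1, 0, 9, 5 → best response b4.
Mutual best responses: (R1, b3); (R2, b5); (R3, b2).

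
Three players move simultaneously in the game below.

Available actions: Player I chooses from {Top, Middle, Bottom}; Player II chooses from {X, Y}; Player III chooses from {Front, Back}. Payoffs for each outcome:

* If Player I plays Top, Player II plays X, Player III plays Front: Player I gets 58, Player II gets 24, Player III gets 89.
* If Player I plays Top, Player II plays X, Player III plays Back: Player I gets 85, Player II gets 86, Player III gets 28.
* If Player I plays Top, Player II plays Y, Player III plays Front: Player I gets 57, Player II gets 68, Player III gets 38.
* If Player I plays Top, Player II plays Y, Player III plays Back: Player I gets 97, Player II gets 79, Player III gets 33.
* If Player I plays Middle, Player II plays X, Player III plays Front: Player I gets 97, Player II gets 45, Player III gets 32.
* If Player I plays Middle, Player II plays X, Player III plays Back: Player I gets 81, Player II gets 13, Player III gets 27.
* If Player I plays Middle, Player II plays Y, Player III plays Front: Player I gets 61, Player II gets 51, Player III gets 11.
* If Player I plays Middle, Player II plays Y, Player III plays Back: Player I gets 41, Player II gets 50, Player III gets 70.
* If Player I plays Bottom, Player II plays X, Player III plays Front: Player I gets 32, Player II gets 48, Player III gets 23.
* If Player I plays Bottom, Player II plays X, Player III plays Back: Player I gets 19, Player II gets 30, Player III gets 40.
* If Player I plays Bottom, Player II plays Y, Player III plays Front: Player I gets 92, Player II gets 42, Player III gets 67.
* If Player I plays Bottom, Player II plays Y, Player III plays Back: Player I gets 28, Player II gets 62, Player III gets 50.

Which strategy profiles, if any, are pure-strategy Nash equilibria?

There is no pure-strategy Nash equilibrium.

Check each profile: it is a Nash equilibrium iff no player can strictly gain by switching unilaterally.
(Top, X, Front): Player I can switch to Middle (58 → 97). Not NE.
(Top, X, Back): Player III can switch to Front (28 → 89). Not NE.
(Top, Y, Front): Player I can switch to Middle (57 → 61). Not NE.
(Top, Y, Back): Player II can switch to X (79 → 86). Not NE.
(Middle, X, Front): Player II can switch to Y (45 → 51). Not NE.
(Middle, X, Back): Player I can switch to Top (81 → 85). Not NE.
(Middle, Y, Front): Player I can switch to Bottom (61 → 92). Not NE.
(Middle, Y, Back): Player I can switch to Top (41 → 97). Not NE.
(The remaining 4 profiles each have a profitable deviation by the same check.)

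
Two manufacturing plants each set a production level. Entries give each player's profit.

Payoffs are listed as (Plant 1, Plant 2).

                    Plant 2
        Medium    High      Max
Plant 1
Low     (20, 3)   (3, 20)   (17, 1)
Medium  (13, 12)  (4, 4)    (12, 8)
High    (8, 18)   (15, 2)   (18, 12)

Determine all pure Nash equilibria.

Plant 1 against Medium: payoffs 20, 13, 8 → best response Low.
Plant 1 against High: payoffs 3, 4, 15 → best response High.
Plant 1 against Max: payoffs 17, 12, 18 → best response High.
Plant 2 against Low: payoffs 3, 20, 1 → best response High.
Plant 2 against Medium: payoffs 12, 4, 8 → best response Medium.
Plant 2 against High: payoffs 18, 2, 12 → best response Medium.
No profile is a mutual best response for all players.

No pure-strategy Nash equilibrium.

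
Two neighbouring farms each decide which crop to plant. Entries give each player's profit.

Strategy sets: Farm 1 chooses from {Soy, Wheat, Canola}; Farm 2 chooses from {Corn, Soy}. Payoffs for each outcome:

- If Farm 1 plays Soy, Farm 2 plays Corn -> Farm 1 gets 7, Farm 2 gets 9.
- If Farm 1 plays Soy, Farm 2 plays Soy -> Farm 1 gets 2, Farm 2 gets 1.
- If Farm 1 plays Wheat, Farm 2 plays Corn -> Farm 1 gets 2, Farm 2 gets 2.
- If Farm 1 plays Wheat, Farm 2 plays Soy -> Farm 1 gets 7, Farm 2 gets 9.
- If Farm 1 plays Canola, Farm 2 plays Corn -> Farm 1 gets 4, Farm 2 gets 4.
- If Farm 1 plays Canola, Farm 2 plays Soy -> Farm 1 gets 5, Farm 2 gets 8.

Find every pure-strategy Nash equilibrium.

The pure Nash equilibria are (Soy, Corn); (Wheat, Soy).

Farm 1 against Corn: payoffs 7, 2, 4 → best response Soy.
Farm 1 against Soy: payoffs 2, 7, 5 → best response Wheat.
Farm 2 against Soy: payoffs 9, 1 → best response Corn.
Farm 2 against Wheat: payoffs 2, 9 → best response Soy.
Farm 2 against Canola: payoffs 4, 8 → best response Soy.
Mutual best responses: (Soy, Corn); (Wheat, Soy).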